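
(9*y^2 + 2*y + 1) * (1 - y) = -9*y^3 + 7*y^2 + y + 1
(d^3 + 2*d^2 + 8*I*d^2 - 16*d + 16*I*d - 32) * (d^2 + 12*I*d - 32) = d^5 + 2*d^4 + 20*I*d^4 - 144*d^3 + 40*I*d^3 - 288*d^2 - 448*I*d^2 + 512*d - 896*I*d + 1024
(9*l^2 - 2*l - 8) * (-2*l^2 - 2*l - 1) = -18*l^4 - 14*l^3 + 11*l^2 + 18*l + 8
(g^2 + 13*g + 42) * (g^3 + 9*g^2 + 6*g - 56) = g^5 + 22*g^4 + 165*g^3 + 400*g^2 - 476*g - 2352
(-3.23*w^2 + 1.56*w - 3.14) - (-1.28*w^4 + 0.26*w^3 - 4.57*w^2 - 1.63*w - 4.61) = 1.28*w^4 - 0.26*w^3 + 1.34*w^2 + 3.19*w + 1.47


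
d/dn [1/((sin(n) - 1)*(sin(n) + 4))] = -(2*sin(n) + 3)*cos(n)/((sin(n) - 1)^2*(sin(n) + 4)^2)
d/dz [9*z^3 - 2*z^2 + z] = 27*z^2 - 4*z + 1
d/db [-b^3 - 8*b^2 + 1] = b*(-3*b - 16)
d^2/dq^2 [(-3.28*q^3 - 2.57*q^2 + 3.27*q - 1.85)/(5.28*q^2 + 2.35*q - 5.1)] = (-1.13686837721616e-13*q^4 + 33.2265759999998*q^3 - 488.8152*q^2 - 121.27824*q - 175.37635)/(147.197952*q^6 + 196.54272*q^5 - 339.06312*q^4 - 366.706925*q^3 + 327.50415*q^2 + 183.3705*q - 132.651)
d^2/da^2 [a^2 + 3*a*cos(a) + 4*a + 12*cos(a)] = -3*a*cos(a) - 6*sin(a) - 12*cos(a) + 2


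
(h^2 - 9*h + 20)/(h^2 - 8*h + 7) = (h^2 - 9*h + 20)/(h^2 - 8*h + 7)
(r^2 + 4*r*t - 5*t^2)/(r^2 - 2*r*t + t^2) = (r + 5*t)/(r - t)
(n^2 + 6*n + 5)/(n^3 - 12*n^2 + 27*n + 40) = (n + 5)/(n^2 - 13*n + 40)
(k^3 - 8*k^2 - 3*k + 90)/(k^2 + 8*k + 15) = (k^2 - 11*k + 30)/(k + 5)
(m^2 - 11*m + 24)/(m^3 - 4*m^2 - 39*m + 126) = (m - 8)/(m^2 - m - 42)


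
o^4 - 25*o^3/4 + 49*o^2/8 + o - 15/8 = (o - 5)*(o - 1)*(o - 3/4)*(o + 1/2)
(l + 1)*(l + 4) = l^2 + 5*l + 4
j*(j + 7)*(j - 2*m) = j^3 - 2*j^2*m + 7*j^2 - 14*j*m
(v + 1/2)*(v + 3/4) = v^2 + 5*v/4 + 3/8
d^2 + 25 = (d - 5*I)*(d + 5*I)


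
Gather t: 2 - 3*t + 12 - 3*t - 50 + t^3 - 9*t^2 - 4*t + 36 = t^3 - 9*t^2 - 10*t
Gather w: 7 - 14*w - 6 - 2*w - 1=-16*w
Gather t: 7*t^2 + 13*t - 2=7*t^2 + 13*t - 2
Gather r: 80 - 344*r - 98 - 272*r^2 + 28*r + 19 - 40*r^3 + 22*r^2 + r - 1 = -40*r^3 - 250*r^2 - 315*r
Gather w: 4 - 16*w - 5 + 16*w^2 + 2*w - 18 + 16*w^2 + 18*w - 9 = 32*w^2 + 4*w - 28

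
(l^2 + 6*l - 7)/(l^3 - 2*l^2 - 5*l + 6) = (l + 7)/(l^2 - l - 6)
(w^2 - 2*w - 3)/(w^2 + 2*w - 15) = (w + 1)/(w + 5)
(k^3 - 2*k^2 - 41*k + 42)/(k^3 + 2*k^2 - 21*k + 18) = (k - 7)/(k - 3)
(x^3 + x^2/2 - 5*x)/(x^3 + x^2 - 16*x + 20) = x*(2*x + 5)/(2*(x^2 + 3*x - 10))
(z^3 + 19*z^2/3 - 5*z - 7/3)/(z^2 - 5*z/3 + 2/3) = (3*z^2 + 22*z + 7)/(3*z - 2)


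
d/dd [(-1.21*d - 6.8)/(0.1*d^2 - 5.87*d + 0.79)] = (0.121*d^2 + 1.36*d - 40.8719)/(0.01*d^4 - 1.174*d^3 + 34.6149*d^2 - 9.2746*d + 0.6241)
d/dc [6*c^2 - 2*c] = 12*c - 2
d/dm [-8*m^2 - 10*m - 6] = -16*m - 10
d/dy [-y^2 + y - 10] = 1 - 2*y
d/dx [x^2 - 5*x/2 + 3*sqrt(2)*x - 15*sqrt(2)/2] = 2*x - 5/2 + 3*sqrt(2)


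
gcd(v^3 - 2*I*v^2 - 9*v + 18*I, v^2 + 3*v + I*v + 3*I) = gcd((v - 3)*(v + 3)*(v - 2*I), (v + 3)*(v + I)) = v + 3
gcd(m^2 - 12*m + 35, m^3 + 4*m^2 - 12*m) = 1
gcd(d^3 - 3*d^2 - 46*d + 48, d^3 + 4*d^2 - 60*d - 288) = d^2 - 2*d - 48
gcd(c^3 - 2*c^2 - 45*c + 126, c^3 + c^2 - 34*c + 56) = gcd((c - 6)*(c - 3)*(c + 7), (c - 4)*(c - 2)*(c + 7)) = c + 7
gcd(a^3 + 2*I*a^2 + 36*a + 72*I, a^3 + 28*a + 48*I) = a^2 - 4*I*a + 12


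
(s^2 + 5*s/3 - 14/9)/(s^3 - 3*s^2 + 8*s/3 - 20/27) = 3*(3*s + 7)/(9*s^2 - 21*s + 10)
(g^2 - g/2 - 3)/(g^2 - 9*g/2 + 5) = (2*g + 3)/(2*g - 5)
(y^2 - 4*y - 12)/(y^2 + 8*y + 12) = (y - 6)/(y + 6)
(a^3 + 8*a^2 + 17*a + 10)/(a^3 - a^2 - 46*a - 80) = (a + 1)/(a - 8)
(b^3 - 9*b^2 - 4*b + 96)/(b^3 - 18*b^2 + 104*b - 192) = (b + 3)/(b - 6)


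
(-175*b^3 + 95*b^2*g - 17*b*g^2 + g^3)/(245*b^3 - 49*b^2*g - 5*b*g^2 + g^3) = (-5*b + g)/(7*b + g)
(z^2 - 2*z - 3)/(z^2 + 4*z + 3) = (z - 3)/(z + 3)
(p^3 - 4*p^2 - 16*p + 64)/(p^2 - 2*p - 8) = (p^2 - 16)/(p + 2)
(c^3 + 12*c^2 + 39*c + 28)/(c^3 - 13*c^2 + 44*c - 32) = (c^3 + 12*c^2 + 39*c + 28)/(c^3 - 13*c^2 + 44*c - 32)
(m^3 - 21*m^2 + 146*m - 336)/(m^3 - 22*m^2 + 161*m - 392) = (m - 6)/(m - 7)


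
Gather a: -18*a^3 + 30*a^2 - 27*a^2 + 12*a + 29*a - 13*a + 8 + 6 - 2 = -18*a^3 + 3*a^2 + 28*a + 12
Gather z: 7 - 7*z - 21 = -7*z - 14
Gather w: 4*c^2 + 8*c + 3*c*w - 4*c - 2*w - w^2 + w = 4*c^2 + 4*c - w^2 + w*(3*c - 1)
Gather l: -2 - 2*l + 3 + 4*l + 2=2*l + 3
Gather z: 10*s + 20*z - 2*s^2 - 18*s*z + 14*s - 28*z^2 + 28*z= -2*s^2 + 24*s - 28*z^2 + z*(48 - 18*s)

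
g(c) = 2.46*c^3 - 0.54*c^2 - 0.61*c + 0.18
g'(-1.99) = 30.76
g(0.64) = 0.21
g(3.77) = 122.02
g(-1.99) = -20.13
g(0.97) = 1.33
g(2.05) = 17.85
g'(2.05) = 28.19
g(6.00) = 508.44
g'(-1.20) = 11.31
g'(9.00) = 587.45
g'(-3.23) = 79.87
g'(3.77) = 100.21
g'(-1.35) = 14.30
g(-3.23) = -86.38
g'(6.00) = 258.59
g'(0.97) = 5.29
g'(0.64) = 1.72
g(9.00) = 1744.29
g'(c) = 7.38*c^2 - 1.08*c - 0.61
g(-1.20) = -4.12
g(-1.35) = -6.03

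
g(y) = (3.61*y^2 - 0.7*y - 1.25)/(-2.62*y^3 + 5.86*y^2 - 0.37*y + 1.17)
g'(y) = (7.22*y - 0.7)/(-2.62*y^3 + 5.86*y^2 - 0.37*y + 1.17) + (3.61*y^2 - 0.7*y - 1.25)*(7.86*y^2 - 11.72*y + 0.37)/(-2.62*y^3 + 5.86*y^2 - 0.37*y + 1.17)^2 = (9.4582*y^4 - 3.668*y^3 - 7.0587*y^2 + 23.0974*y - 1.2815)/(6.8644*y^6 - 30.7064*y^5 + 36.2784*y^4 - 10.4672*y^3 + 13.8493*y^2 - 0.8658*y + 1.3689)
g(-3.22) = 0.26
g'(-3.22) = 0.04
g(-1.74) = 0.33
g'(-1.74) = 0.04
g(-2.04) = 0.31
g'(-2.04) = 0.05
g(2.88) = -1.92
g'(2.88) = 2.96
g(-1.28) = 0.33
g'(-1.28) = -0.03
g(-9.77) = 0.12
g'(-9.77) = 0.01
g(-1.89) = 0.32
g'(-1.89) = 0.05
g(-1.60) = 0.33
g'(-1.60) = 0.03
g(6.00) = -0.35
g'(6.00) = 0.09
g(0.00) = -1.07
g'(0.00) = -0.94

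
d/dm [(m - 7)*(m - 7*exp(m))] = m - (m - 7)*(7*exp(m) - 1) - 7*exp(m)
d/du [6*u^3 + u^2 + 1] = 2*u*(9*u + 1)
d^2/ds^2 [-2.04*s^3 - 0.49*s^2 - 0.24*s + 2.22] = -12.24*s - 0.98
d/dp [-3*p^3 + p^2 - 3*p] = -9*p^2 + 2*p - 3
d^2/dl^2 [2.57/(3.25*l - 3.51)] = 54.29125/(3.25*l - 3.51)^3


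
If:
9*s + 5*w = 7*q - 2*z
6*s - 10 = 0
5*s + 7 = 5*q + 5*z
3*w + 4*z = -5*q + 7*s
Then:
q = 151/80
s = 5/3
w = -199/240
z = 283/240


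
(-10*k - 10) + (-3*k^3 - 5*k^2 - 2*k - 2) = -3*k^3 - 5*k^2 - 12*k - 12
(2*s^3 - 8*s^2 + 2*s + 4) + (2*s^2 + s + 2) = 2*s^3 - 6*s^2 + 3*s + 6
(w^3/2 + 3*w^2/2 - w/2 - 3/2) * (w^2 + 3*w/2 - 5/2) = w^5/2 + 9*w^4/4 + w^3/2 - 6*w^2 - w + 15/4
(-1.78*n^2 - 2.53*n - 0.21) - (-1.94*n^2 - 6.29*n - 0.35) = 0.16*n^2 + 3.76*n + 0.14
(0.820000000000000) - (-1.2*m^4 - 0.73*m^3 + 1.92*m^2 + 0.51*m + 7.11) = 1.2*m^4 + 0.73*m^3 - 1.92*m^2 - 0.51*m - 6.29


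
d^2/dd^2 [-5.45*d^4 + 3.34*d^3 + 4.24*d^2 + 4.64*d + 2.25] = -65.4*d^2 + 20.04*d + 8.48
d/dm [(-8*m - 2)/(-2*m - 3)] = 20/(2*m + 3)^2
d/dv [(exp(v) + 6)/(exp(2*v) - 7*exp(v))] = (-exp(2*v) - 12*exp(v) + 42)*exp(-v)/(exp(2*v) - 14*exp(v) + 49)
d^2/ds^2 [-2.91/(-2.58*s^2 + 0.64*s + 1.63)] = (38.740248*s^2 - 9.609984*s - 2.91*(5.16*s - 0.64)*(10.32*s - 1.28) - 24.475428)/(-2.58*s^2 + 0.64*s + 1.63)^3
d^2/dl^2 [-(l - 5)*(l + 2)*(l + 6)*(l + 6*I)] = -12*l^2 - l*(18 + 36*I) + 56 - 36*I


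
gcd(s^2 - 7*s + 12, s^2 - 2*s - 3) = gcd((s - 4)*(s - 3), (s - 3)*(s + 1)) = s - 3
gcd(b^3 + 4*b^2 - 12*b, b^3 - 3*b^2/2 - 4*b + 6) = b - 2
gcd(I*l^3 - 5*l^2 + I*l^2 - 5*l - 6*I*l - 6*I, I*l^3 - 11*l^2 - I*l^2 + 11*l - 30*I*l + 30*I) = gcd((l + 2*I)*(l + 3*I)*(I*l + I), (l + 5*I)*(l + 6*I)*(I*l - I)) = 1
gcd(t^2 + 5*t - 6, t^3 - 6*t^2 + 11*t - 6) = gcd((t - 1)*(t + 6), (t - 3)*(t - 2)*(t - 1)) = t - 1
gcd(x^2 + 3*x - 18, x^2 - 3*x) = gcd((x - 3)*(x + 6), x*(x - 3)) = x - 3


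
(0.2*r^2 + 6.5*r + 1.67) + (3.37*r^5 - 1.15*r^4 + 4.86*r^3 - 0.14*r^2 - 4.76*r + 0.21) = 3.37*r^5 - 1.15*r^4 + 4.86*r^3 + 0.06*r^2 + 1.74*r + 1.88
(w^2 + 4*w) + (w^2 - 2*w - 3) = 2*w^2 + 2*w - 3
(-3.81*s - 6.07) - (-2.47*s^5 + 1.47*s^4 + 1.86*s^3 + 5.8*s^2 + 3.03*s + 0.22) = 2.47*s^5 - 1.47*s^4 - 1.86*s^3 - 5.8*s^2 - 6.84*s - 6.29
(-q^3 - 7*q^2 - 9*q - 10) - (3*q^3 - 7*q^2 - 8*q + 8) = -4*q^3 - q - 18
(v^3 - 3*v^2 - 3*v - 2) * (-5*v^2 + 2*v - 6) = -5*v^5 + 17*v^4 + 3*v^3 + 22*v^2 + 14*v + 12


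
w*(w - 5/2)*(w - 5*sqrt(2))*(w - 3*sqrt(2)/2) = w^4 - 13*sqrt(2)*w^3/2 - 5*w^3/2 + 15*w^2 + 65*sqrt(2)*w^2/4 - 75*w/2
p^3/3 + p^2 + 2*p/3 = p*(p/3 + 1/3)*(p + 2)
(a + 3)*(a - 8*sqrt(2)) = a^2 - 8*sqrt(2)*a + 3*a - 24*sqrt(2)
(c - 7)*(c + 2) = c^2 - 5*c - 14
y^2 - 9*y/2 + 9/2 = (y - 3)*(y - 3/2)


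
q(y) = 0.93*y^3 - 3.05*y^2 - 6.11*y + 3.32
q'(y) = 2.79*y^2 - 6.1*y - 6.11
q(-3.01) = -31.28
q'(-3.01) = 37.53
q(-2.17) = -7.29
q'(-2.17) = 20.26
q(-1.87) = -2.00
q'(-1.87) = 15.05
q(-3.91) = -75.01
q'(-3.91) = 60.39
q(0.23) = 1.76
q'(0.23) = -7.37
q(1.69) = -11.23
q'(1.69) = -8.45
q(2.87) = -17.35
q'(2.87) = -0.64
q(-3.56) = -55.54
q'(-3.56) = 50.97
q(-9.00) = -866.71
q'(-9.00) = 274.78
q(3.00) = -17.35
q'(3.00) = 0.70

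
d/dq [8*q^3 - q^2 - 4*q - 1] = 24*q^2 - 2*q - 4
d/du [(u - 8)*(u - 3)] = 2*u - 11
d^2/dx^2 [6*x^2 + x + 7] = 12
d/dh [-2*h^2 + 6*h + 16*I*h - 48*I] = -4*h + 6 + 16*I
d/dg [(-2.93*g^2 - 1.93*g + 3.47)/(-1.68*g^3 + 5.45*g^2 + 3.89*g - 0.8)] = (-4.9224*g^4 - 6.4848*g^3 + 16.6096*g^2 - 33.135*g - 11.9543)/(2.8224*g^6 - 18.312*g^5 + 16.6321*g^4 + 45.089*g^3 + 6.4121*g^2 - 6.224*g + 0.64)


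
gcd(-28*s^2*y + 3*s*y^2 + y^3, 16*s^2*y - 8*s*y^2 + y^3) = -4*s*y + y^2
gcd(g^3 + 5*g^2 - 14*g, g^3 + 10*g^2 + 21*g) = g^2 + 7*g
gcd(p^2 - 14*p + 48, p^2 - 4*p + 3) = 1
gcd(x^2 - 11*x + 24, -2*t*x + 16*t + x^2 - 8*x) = x - 8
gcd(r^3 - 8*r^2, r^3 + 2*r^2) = r^2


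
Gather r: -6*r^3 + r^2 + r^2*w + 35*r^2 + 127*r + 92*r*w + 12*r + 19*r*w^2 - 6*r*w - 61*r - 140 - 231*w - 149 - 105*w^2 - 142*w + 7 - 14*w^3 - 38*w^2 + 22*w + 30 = -6*r^3 + r^2*(w + 36) + r*(19*w^2 + 86*w + 78) - 14*w^3 - 143*w^2 - 351*w - 252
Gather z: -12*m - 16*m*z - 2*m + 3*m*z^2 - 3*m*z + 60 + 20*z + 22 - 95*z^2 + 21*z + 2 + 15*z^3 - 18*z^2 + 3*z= -14*m + 15*z^3 + z^2*(3*m - 113) + z*(44 - 19*m) + 84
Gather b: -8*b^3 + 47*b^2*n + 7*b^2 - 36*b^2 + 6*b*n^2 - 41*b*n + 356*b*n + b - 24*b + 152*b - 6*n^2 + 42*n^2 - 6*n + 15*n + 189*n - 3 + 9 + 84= -8*b^3 + b^2*(47*n - 29) + b*(6*n^2 + 315*n + 129) + 36*n^2 + 198*n + 90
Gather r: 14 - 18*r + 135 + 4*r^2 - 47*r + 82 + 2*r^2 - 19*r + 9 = 6*r^2 - 84*r + 240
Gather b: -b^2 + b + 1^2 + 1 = -b^2 + b + 2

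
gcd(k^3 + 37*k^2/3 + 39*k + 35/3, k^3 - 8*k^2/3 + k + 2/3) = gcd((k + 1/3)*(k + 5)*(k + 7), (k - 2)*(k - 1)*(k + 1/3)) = k + 1/3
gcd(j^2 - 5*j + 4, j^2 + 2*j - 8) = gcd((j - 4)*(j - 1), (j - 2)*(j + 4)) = 1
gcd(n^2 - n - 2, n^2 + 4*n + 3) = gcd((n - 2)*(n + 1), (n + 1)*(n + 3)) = n + 1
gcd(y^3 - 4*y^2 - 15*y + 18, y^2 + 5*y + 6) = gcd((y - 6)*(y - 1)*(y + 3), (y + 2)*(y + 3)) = y + 3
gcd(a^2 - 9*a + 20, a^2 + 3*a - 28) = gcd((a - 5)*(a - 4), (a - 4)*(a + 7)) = a - 4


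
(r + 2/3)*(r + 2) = r^2 + 8*r/3 + 4/3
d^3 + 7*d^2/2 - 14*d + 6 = (d - 2)*(d - 1/2)*(d + 6)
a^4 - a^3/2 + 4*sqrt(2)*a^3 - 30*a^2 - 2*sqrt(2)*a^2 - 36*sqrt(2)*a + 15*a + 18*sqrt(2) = (a - 1/2)*(a - 3*sqrt(2))*(a + sqrt(2))*(a + 6*sqrt(2))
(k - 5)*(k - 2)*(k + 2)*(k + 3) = k^4 - 2*k^3 - 19*k^2 + 8*k + 60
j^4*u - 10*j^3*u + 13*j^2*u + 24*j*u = j*(j - 8)*(j - 3)*(j*u + u)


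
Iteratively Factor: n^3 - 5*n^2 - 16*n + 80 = (n - 4)*(n^2 - n - 20) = (n - 4)*(n + 4)*(n - 5)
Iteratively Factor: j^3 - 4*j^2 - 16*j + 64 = (j - 4)*(j^2 - 16) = (j - 4)^2*(j + 4)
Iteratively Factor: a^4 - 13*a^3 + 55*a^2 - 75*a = (a - 5)*(a^3 - 8*a^2 + 15*a) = (a - 5)*(a - 3)*(a^2 - 5*a) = (a - 5)^2*(a - 3)*(a)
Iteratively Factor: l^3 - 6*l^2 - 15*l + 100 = (l - 5)*(l^2 - l - 20) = (l - 5)*(l + 4)*(l - 5)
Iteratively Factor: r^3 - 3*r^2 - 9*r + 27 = (r - 3)*(r^2 - 9) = (r - 3)*(r + 3)*(r - 3)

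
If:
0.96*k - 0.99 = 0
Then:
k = 1.03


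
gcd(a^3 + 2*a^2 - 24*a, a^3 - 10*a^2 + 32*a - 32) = a - 4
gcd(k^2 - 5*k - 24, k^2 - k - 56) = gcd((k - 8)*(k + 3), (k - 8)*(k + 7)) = k - 8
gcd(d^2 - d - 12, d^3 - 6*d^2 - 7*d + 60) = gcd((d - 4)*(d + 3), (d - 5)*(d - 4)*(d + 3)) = d^2 - d - 12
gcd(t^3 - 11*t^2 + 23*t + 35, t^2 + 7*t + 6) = t + 1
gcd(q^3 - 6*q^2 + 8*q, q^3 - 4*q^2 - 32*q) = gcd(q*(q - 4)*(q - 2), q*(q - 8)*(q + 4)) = q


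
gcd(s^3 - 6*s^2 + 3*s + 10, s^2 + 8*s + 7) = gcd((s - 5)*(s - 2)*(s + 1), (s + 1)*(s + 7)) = s + 1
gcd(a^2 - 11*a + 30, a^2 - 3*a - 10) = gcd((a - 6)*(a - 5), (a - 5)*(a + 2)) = a - 5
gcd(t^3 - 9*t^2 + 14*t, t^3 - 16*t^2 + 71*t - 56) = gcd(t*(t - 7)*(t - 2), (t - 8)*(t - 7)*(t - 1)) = t - 7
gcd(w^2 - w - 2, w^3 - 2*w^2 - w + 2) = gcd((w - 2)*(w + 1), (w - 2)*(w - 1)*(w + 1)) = w^2 - w - 2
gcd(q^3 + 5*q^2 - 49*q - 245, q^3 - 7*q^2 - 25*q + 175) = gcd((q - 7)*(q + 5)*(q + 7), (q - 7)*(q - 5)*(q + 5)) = q^2 - 2*q - 35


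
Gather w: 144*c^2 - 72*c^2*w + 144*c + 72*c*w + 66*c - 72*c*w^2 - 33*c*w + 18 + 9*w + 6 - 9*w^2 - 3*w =144*c^2 + 210*c + w^2*(-72*c - 9) + w*(-72*c^2 + 39*c + 6) + 24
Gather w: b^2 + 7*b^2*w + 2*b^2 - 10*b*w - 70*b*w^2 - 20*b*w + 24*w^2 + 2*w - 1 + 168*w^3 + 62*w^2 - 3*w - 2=3*b^2 + 168*w^3 + w^2*(86 - 70*b) + w*(7*b^2 - 30*b - 1) - 3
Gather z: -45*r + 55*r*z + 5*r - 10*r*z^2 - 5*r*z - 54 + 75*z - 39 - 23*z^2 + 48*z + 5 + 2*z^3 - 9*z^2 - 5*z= -40*r + 2*z^3 + z^2*(-10*r - 32) + z*(50*r + 118) - 88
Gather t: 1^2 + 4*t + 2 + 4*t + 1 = 8*t + 4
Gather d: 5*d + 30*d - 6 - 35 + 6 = 35*d - 35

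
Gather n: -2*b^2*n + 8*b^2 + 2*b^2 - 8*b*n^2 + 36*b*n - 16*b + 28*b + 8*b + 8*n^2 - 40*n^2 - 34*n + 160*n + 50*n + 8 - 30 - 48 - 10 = 10*b^2 + 20*b + n^2*(-8*b - 32) + n*(-2*b^2 + 36*b + 176) - 80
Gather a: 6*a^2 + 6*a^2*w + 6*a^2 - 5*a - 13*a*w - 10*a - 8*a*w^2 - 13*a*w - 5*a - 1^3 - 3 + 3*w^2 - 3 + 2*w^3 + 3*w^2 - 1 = a^2*(6*w + 12) + a*(-8*w^2 - 26*w - 20) + 2*w^3 + 6*w^2 - 8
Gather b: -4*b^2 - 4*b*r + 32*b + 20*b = -4*b^2 + b*(52 - 4*r)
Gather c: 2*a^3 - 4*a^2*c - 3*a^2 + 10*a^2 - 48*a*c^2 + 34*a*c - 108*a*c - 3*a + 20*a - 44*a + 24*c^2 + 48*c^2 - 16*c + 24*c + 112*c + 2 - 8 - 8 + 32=2*a^3 + 7*a^2 - 27*a + c^2*(72 - 48*a) + c*(-4*a^2 - 74*a + 120) + 18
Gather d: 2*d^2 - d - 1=2*d^2 - d - 1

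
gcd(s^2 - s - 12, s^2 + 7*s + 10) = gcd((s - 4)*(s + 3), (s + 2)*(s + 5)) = 1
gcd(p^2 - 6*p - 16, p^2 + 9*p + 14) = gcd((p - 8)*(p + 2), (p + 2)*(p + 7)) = p + 2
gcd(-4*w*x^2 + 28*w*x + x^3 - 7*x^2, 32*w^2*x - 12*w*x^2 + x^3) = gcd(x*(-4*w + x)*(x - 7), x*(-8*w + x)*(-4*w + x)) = -4*w*x + x^2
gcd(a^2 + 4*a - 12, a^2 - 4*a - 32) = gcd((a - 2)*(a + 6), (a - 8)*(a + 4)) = 1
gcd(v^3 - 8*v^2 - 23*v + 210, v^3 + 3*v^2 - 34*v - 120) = v^2 - v - 30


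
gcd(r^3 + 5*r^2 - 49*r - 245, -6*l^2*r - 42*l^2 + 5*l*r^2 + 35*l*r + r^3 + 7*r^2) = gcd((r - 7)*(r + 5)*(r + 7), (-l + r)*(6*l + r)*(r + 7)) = r + 7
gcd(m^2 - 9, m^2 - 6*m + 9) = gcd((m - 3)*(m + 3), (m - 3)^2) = m - 3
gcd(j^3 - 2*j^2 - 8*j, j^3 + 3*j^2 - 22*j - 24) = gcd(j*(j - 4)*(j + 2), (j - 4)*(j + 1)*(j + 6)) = j - 4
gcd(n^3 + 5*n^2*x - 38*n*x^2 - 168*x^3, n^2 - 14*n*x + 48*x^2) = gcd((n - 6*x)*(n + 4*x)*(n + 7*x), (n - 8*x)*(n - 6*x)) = -n + 6*x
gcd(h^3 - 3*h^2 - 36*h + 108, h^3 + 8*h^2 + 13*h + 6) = h + 6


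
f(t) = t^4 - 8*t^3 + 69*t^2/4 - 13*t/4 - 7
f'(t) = 4*t^3 - 24*t^2 + 69*t/2 - 13/4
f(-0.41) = -2.19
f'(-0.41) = -21.71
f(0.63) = -4.04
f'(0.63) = 9.96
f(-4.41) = 1407.17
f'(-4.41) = -965.21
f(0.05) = -7.12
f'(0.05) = -1.58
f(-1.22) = 39.38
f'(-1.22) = -88.32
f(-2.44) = 255.29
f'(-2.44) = -288.42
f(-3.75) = 867.39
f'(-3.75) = -681.06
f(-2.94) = 429.67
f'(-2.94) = -413.78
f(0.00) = -7.00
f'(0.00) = -3.25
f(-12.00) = 37076.00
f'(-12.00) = -10785.25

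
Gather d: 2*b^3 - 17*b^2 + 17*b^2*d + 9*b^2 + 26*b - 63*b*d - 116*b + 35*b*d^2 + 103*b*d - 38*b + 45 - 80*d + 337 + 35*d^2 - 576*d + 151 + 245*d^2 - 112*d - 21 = 2*b^3 - 8*b^2 - 128*b + d^2*(35*b + 280) + d*(17*b^2 + 40*b - 768) + 512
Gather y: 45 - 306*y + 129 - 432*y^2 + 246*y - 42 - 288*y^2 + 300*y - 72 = -720*y^2 + 240*y + 60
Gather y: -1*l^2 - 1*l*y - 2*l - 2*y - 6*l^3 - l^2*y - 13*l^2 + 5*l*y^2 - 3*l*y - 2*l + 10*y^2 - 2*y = -6*l^3 - 14*l^2 - 4*l + y^2*(5*l + 10) + y*(-l^2 - 4*l - 4)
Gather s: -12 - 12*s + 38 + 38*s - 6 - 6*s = 20*s + 20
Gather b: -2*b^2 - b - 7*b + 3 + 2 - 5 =-2*b^2 - 8*b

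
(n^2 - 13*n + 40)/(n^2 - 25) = (n - 8)/(n + 5)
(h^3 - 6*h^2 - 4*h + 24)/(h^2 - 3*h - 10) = (h^2 - 8*h + 12)/(h - 5)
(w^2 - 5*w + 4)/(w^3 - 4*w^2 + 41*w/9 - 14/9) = 9*(w - 4)/(9*w^2 - 27*w + 14)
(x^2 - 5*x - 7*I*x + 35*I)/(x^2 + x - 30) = (x - 7*I)/(x + 6)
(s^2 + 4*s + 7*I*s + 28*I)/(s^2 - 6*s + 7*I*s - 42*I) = (s + 4)/(s - 6)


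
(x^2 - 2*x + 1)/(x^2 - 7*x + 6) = (x - 1)/(x - 6)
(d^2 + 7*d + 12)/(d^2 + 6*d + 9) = (d + 4)/(d + 3)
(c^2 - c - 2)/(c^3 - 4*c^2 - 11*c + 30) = (c + 1)/(c^2 - 2*c - 15)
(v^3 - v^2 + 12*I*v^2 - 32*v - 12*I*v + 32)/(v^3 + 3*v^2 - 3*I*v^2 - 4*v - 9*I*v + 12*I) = (v^2 + 12*I*v - 32)/(v^2 + v*(4 - 3*I) - 12*I)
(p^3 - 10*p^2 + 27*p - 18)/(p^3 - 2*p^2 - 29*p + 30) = (p - 3)/(p + 5)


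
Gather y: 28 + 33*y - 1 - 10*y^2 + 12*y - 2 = -10*y^2 + 45*y + 25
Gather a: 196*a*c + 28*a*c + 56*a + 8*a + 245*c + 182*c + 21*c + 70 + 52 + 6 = a*(224*c + 64) + 448*c + 128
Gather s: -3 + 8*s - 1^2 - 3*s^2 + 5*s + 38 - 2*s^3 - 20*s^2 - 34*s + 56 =-2*s^3 - 23*s^2 - 21*s + 90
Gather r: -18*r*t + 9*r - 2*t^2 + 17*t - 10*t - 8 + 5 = r*(9 - 18*t) - 2*t^2 + 7*t - 3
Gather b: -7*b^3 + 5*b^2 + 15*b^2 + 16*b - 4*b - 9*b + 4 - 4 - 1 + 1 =-7*b^3 + 20*b^2 + 3*b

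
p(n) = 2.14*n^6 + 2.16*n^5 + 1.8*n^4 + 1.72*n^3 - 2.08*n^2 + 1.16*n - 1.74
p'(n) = 12.84*n^5 + 10.8*n^4 + 7.2*n^3 + 5.16*n^2 - 4.16*n + 1.16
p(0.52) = -1.20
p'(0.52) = 2.68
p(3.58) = 6125.71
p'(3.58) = 9707.34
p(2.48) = 783.18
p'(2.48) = 1745.48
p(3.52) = 5565.89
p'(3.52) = 8961.21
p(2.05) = 275.54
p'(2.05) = 731.96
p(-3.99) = 6757.92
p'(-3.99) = -10604.82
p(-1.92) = 51.50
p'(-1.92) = -211.05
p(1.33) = 26.64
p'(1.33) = 108.92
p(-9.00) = 1020113.16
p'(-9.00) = -692122.60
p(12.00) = 6967492.50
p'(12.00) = 3432087.56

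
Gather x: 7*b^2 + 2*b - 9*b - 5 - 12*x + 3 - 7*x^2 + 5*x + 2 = 7*b^2 - 7*b - 7*x^2 - 7*x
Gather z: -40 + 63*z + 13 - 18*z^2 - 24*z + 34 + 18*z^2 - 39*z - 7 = 0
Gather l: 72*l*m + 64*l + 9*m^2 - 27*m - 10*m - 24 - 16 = l*(72*m + 64) + 9*m^2 - 37*m - 40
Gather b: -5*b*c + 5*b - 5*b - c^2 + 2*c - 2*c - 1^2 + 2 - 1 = -5*b*c - c^2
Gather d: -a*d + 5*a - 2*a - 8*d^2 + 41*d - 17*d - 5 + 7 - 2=3*a - 8*d^2 + d*(24 - a)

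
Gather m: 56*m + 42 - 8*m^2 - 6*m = -8*m^2 + 50*m + 42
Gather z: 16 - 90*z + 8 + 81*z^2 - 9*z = 81*z^2 - 99*z + 24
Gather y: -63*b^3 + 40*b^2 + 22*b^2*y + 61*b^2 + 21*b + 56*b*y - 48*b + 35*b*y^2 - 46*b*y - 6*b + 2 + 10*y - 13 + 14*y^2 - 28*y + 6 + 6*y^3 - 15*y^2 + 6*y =-63*b^3 + 101*b^2 - 33*b + 6*y^3 + y^2*(35*b - 1) + y*(22*b^2 + 10*b - 12) - 5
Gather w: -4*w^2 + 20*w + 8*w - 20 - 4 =-4*w^2 + 28*w - 24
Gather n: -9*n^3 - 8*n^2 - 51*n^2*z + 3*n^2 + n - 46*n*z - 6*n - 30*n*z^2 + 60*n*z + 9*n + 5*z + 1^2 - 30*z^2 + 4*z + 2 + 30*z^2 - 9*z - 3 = -9*n^3 + n^2*(-51*z - 5) + n*(-30*z^2 + 14*z + 4)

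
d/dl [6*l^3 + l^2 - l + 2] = 18*l^2 + 2*l - 1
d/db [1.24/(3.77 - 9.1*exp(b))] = 11.284*exp(b)/(9.1*exp(b) - 3.77)^2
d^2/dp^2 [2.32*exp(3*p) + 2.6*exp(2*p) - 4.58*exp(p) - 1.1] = (20.88*exp(2*p) + 10.4*exp(p) - 4.58)*exp(p)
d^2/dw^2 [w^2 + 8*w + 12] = 2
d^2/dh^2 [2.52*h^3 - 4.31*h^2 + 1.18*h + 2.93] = 15.12*h - 8.62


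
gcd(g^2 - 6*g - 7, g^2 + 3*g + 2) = g + 1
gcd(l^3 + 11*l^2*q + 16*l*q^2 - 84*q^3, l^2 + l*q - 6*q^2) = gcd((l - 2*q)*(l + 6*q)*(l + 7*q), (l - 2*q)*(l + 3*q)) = -l + 2*q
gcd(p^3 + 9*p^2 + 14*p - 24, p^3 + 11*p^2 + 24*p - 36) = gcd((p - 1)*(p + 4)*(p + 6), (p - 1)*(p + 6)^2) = p^2 + 5*p - 6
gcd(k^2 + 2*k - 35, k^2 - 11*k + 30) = k - 5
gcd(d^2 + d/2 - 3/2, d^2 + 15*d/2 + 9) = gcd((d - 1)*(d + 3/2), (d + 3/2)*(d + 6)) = d + 3/2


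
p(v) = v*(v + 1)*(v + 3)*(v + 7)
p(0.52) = 20.92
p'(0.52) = 62.73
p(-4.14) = -42.38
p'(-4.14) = 46.10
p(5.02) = 2913.26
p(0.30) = 9.40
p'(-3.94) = 44.35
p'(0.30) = 42.68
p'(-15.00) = -6984.00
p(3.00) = 720.00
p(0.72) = 35.56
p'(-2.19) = 1.48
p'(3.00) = 612.00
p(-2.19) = 10.15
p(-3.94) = -33.32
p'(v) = v*(v + 1)*(v + 3) + v*(v + 1)*(v + 7) + v*(v + 3)*(v + 7) + (v + 1)*(v + 3)*(v + 7)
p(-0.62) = -3.58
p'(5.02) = 1669.88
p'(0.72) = 84.24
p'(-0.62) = -5.71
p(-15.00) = 20160.00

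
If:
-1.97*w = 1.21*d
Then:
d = -1.62809917355372*w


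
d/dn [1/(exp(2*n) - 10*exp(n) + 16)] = 2*(5 - exp(n))*exp(n)/(exp(2*n) - 10*exp(n) + 16)^2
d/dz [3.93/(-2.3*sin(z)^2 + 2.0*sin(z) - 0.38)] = (18.078*sin(z) - 7.86)*cos(z)/(2.3*sin(z)^2 - 2.0*sin(z) + 0.38)^2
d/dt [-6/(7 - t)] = -6/(t - 7)^2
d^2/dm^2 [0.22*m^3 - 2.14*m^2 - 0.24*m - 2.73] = 1.32*m - 4.28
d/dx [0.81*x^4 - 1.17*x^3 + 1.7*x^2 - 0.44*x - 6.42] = 3.24*x^3 - 3.51*x^2 + 3.4*x - 0.44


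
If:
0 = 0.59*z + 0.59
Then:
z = -1.00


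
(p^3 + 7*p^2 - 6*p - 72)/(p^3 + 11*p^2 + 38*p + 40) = (p^2 + 3*p - 18)/(p^2 + 7*p + 10)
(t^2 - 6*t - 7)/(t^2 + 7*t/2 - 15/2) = 2*(t^2 - 6*t - 7)/(2*t^2 + 7*t - 15)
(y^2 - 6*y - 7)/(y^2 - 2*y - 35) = (y + 1)/(y + 5)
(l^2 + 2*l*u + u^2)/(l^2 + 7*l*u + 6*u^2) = (l + u)/(l + 6*u)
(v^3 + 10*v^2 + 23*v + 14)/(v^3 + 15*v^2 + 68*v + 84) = (v + 1)/(v + 6)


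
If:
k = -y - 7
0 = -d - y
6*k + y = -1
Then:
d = 41/5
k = 6/5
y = -41/5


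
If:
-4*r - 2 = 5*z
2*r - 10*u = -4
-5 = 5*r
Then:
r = -1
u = 1/5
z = 2/5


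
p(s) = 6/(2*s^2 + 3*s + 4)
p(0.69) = 0.85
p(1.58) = 0.44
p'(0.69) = -0.70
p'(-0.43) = -0.81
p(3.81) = 0.13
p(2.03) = 0.33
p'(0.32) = -0.96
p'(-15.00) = 0.00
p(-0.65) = 2.07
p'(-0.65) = -0.29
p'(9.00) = -0.00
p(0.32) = 1.16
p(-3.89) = 0.27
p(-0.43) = 1.95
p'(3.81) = -0.06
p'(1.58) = -0.30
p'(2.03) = -0.20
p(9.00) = 0.03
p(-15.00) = 0.01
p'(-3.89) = 0.15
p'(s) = 6*(-4*s - 3)/(2*s^2 + 3*s + 4)^2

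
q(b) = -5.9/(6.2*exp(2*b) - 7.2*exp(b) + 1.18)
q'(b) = -5.9*(-12.4*exp(2*b) + 7.2*exp(b))/(6.2*exp(2*b) - 7.2*exp(b) + 1.18)^2 = (73.16*exp(b) - 42.48)*exp(b)/(6.2*exp(2*b) - 7.2*exp(b) + 1.18)^2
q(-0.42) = 6.75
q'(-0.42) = 4.81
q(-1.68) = -110.35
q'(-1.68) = -1880.61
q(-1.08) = 10.73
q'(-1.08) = -19.79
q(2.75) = -0.00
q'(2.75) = 0.01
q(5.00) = -0.00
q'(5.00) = 0.00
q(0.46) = -1.11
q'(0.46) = 4.09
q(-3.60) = -5.97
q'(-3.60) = -1.13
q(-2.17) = -13.45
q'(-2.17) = -20.24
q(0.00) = -32.78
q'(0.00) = 946.91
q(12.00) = 0.00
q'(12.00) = 0.00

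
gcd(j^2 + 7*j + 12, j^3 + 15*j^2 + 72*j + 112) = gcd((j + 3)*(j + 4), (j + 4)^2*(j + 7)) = j + 4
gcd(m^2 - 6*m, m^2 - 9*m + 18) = m - 6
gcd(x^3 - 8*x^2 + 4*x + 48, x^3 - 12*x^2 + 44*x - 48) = x^2 - 10*x + 24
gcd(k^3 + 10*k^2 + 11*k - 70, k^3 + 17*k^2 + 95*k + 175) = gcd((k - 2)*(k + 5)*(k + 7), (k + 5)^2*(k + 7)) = k^2 + 12*k + 35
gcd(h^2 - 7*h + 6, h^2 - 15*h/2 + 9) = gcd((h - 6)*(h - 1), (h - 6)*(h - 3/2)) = h - 6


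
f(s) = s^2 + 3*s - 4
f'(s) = 2*s + 3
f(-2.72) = -4.76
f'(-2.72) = -2.44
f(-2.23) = -5.72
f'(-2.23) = -1.46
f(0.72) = -1.32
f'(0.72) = 4.44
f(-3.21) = -3.33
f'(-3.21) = -3.42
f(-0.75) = -5.69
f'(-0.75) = 1.50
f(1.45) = 2.45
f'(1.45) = 5.90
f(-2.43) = -5.39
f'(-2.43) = -1.86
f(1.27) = 1.42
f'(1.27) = 5.54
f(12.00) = 176.00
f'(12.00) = 27.00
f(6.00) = 50.00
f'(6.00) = 15.00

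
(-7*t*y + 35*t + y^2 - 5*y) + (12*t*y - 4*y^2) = 5*t*y + 35*t - 3*y^2 - 5*y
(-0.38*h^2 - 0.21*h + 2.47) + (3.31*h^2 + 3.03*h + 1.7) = 2.93*h^2 + 2.82*h + 4.17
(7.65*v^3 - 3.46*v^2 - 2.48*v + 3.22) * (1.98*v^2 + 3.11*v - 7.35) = 15.147*v^5 + 16.9407*v^4 - 71.8985*v^3 + 24.0938*v^2 + 28.2422*v - 23.667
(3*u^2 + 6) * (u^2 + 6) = 3*u^4 + 24*u^2 + 36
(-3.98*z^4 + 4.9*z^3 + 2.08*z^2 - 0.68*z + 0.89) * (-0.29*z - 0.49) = 1.1542*z^5 + 0.5292*z^4 - 3.0042*z^3 - 0.822*z^2 + 0.0751*z - 0.4361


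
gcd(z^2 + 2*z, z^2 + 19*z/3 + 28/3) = 1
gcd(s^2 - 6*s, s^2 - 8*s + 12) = s - 6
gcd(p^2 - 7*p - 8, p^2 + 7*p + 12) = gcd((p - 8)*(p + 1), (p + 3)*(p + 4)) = 1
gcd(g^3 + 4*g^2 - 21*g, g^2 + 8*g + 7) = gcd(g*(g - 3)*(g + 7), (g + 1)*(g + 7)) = g + 7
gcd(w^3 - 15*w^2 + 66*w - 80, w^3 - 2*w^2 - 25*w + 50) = w^2 - 7*w + 10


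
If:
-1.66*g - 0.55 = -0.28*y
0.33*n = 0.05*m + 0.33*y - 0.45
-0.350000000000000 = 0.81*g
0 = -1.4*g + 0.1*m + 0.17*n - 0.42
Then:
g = -0.43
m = 1.18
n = -1.78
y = -0.60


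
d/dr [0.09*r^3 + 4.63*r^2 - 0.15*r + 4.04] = 0.27*r^2 + 9.26*r - 0.15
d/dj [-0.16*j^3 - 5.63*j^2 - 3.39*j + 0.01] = -0.48*j^2 - 11.26*j - 3.39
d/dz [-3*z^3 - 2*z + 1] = -9*z^2 - 2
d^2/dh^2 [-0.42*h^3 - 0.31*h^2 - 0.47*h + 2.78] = -2.52*h - 0.62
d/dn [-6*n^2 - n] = -12*n - 1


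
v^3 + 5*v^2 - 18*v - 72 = (v - 4)*(v + 3)*(v + 6)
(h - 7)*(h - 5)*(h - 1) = h^3 - 13*h^2 + 47*h - 35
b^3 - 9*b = b*(b - 3)*(b + 3)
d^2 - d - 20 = (d - 5)*(d + 4)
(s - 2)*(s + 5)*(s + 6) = s^3 + 9*s^2 + 8*s - 60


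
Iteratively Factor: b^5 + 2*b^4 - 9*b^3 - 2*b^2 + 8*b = (b - 1)*(b^4 + 3*b^3 - 6*b^2 - 8*b) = (b - 2)*(b - 1)*(b^3 + 5*b^2 + 4*b) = (b - 2)*(b - 1)*(b + 4)*(b^2 + b) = b*(b - 2)*(b - 1)*(b + 4)*(b + 1)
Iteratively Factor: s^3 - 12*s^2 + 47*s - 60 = (s - 5)*(s^2 - 7*s + 12) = (s - 5)*(s - 3)*(s - 4)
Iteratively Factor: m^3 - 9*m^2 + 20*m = (m - 4)*(m^2 - 5*m) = (m - 5)*(m - 4)*(m)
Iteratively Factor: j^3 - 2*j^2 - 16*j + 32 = (j - 4)*(j^2 + 2*j - 8) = (j - 4)*(j - 2)*(j + 4)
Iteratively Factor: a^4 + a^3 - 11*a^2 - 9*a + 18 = (a - 1)*(a^3 + 2*a^2 - 9*a - 18) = (a - 3)*(a - 1)*(a^2 + 5*a + 6) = (a - 3)*(a - 1)*(a + 3)*(a + 2)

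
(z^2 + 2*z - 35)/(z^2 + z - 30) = (z + 7)/(z + 6)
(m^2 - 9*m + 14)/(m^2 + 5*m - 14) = (m - 7)/(m + 7)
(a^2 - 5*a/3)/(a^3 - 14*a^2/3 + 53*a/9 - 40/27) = 9*a/(9*a^2 - 27*a + 8)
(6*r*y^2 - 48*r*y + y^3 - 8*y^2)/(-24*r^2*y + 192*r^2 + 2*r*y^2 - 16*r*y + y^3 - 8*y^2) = y/(-4*r + y)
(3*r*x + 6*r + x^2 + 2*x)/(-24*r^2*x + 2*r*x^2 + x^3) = (3*r*x + 6*r + x^2 + 2*x)/(x*(-24*r^2 + 2*r*x + x^2))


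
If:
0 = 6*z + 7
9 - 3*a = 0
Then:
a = 3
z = -7/6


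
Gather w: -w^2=-w^2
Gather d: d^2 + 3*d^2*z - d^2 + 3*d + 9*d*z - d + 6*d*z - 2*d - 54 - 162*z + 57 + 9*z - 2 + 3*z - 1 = 3*d^2*z + 15*d*z - 150*z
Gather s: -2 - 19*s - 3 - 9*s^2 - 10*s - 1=-9*s^2 - 29*s - 6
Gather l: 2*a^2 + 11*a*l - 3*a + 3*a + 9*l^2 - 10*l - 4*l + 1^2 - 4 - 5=2*a^2 + 9*l^2 + l*(11*a - 14) - 8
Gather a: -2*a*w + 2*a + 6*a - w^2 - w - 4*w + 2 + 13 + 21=a*(8 - 2*w) - w^2 - 5*w + 36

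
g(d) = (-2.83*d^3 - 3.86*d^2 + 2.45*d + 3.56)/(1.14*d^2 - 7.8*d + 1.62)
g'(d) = (7.8 - 2.28*d)*(-2.83*d^3 - 3.86*d^2 + 2.45*d + 3.56)/(1.14*d^2 - 7.8*d + 1.62)^2 + (-8.49*d^2 - 7.72*d + 2.45)/(1.14*d^2 - 7.8*d + 1.62) = (-3.2262*d^4 + 44.148*d^3 + 13.5612*d^2 - 20.6232*d + 31.737)/(1.2996*d^4 - 17.784*d^3 + 64.5336*d^2 - 25.272*d + 2.6244)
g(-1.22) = -0.00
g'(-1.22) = -0.06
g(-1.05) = 0.00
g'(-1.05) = 0.11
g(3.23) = 10.63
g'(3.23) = 9.11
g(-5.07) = 3.70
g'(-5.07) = -1.49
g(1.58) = 1.70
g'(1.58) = 3.03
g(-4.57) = 2.98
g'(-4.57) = -1.40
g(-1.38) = 0.02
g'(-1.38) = -0.20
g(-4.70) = 3.16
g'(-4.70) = -1.42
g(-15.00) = 23.06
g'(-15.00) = -2.20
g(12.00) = -74.99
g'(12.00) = 2.14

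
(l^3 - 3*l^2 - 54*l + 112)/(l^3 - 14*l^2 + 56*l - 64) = (l + 7)/(l - 4)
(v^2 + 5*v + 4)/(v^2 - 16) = (v + 1)/(v - 4)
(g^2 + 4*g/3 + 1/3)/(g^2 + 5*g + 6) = (3*g^2 + 4*g + 1)/(3*(g^2 + 5*g + 6))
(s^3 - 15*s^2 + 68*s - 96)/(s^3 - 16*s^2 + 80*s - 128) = (s - 3)/(s - 4)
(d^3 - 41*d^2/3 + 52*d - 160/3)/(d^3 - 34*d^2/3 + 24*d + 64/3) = (3*d - 5)/(3*d + 2)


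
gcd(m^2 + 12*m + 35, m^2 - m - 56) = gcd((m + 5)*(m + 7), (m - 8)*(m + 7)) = m + 7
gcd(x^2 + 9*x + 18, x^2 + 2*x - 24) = x + 6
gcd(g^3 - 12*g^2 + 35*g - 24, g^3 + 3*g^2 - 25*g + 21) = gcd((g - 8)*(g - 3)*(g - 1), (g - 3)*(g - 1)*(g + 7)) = g^2 - 4*g + 3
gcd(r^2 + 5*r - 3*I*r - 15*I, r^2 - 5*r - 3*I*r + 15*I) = r - 3*I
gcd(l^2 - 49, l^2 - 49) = l^2 - 49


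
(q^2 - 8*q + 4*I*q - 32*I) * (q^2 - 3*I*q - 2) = q^4 - 8*q^3 + I*q^3 + 10*q^2 - 8*I*q^2 - 80*q - 8*I*q + 64*I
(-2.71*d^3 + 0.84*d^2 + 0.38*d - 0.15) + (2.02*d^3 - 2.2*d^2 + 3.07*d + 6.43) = -0.69*d^3 - 1.36*d^2 + 3.45*d + 6.28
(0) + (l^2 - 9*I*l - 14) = l^2 - 9*I*l - 14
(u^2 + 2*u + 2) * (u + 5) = u^3 + 7*u^2 + 12*u + 10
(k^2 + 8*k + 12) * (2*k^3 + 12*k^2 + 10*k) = 2*k^5 + 28*k^4 + 130*k^3 + 224*k^2 + 120*k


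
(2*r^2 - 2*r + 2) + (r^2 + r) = 3*r^2 - r + 2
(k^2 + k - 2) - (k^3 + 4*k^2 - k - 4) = -k^3 - 3*k^2 + 2*k + 2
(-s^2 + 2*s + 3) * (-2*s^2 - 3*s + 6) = 2*s^4 - s^3 - 18*s^2 + 3*s + 18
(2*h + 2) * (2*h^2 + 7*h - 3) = 4*h^3 + 18*h^2 + 8*h - 6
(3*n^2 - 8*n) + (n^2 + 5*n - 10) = 4*n^2 - 3*n - 10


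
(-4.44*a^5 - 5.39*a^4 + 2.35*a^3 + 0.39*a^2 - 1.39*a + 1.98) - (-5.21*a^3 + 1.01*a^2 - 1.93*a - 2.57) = -4.44*a^5 - 5.39*a^4 + 7.56*a^3 - 0.62*a^2 + 0.54*a + 4.55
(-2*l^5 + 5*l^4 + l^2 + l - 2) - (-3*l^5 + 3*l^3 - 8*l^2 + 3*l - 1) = l^5 + 5*l^4 - 3*l^3 + 9*l^2 - 2*l - 1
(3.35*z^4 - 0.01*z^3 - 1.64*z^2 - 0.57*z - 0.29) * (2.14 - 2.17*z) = -7.2695*z^5 + 7.1907*z^4 + 3.5374*z^3 - 2.2727*z^2 - 0.5905*z - 0.6206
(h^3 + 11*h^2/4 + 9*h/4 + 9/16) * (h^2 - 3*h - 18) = h^5 - h^4/4 - 24*h^3 - 891*h^2/16 - 675*h/16 - 81/8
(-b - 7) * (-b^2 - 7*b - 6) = b^3 + 14*b^2 + 55*b + 42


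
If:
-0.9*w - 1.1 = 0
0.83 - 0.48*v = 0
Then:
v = 1.73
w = -1.22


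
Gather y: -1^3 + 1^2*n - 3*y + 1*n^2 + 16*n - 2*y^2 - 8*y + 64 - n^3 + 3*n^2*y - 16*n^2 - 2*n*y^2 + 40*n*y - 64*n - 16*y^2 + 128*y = -n^3 - 15*n^2 - 47*n + y^2*(-2*n - 18) + y*(3*n^2 + 40*n + 117) + 63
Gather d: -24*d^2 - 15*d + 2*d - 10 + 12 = -24*d^2 - 13*d + 2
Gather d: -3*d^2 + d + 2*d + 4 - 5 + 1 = -3*d^2 + 3*d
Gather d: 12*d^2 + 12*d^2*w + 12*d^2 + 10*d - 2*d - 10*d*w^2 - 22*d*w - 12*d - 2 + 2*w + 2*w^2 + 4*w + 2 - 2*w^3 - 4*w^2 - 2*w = d^2*(12*w + 24) + d*(-10*w^2 - 22*w - 4) - 2*w^3 - 2*w^2 + 4*w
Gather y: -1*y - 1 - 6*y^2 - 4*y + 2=-6*y^2 - 5*y + 1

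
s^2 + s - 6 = (s - 2)*(s + 3)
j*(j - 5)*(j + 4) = j^3 - j^2 - 20*j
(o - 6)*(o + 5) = o^2 - o - 30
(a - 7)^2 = a^2 - 14*a + 49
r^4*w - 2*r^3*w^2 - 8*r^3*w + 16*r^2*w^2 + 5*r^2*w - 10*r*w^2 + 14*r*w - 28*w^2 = (r - 7)*(r - 2)*(r - 2*w)*(r*w + w)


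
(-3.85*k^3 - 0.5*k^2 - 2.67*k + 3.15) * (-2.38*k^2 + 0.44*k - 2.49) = 9.163*k^5 - 0.504*k^4 + 15.7211*k^3 - 7.4268*k^2 + 8.0343*k - 7.8435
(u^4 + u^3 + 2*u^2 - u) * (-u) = -u^5 - u^4 - 2*u^3 + u^2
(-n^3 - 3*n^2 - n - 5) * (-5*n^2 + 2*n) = 5*n^5 + 13*n^4 - n^3 + 23*n^2 - 10*n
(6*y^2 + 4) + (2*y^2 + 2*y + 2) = 8*y^2 + 2*y + 6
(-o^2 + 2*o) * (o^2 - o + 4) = -o^4 + 3*o^3 - 6*o^2 + 8*o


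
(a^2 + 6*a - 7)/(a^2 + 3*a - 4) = (a + 7)/(a + 4)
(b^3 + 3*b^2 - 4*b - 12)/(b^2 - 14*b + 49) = (b^3 + 3*b^2 - 4*b - 12)/(b^2 - 14*b + 49)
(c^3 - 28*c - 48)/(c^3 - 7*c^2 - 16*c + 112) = (c^2 - 4*c - 12)/(c^2 - 11*c + 28)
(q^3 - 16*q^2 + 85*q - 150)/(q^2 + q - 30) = (q^2 - 11*q + 30)/(q + 6)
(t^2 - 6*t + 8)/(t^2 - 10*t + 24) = (t - 2)/(t - 6)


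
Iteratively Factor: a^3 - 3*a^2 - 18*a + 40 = (a - 5)*(a^2 + 2*a - 8) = (a - 5)*(a + 4)*(a - 2)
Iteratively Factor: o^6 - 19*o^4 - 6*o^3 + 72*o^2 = (o + 3)*(o^5 - 3*o^4 - 10*o^3 + 24*o^2) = (o - 4)*(o + 3)*(o^4 + o^3 - 6*o^2) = o*(o - 4)*(o + 3)*(o^3 + o^2 - 6*o) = o*(o - 4)*(o - 2)*(o + 3)*(o^2 + 3*o) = o*(o - 4)*(o - 2)*(o + 3)^2*(o)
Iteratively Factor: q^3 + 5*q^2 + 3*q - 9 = (q - 1)*(q^2 + 6*q + 9) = (q - 1)*(q + 3)*(q + 3)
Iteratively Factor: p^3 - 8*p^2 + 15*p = (p - 3)*(p^2 - 5*p) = p*(p - 3)*(p - 5)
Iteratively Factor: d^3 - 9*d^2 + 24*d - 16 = (d - 1)*(d^2 - 8*d + 16) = (d - 4)*(d - 1)*(d - 4)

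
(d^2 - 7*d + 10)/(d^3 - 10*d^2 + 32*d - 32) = (d - 5)/(d^2 - 8*d + 16)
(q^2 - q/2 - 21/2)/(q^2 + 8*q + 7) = (2*q^2 - q - 21)/(2*(q^2 + 8*q + 7))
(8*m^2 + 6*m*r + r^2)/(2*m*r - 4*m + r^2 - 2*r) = (4*m + r)/(r - 2)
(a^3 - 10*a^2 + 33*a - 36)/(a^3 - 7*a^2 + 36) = (a^2 - 7*a + 12)/(a^2 - 4*a - 12)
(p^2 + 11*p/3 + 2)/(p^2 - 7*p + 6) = (p^2 + 11*p/3 + 2)/(p^2 - 7*p + 6)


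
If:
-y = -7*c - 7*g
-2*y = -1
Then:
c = 1/14 - g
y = 1/2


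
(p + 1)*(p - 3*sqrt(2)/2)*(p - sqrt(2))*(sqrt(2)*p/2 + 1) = sqrt(2)*p^4/2 - 3*p^3/2 + sqrt(2)*p^3/2 - 3*p^2/2 - sqrt(2)*p^2 - sqrt(2)*p + 3*p + 3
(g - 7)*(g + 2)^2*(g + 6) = g^4 + 3*g^3 - 42*g^2 - 172*g - 168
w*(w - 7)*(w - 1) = w^3 - 8*w^2 + 7*w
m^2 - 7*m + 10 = (m - 5)*(m - 2)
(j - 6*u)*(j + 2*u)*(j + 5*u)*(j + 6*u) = j^4 + 7*j^3*u - 26*j^2*u^2 - 252*j*u^3 - 360*u^4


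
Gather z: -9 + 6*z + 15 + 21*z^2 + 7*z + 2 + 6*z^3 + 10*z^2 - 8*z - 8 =6*z^3 + 31*z^2 + 5*z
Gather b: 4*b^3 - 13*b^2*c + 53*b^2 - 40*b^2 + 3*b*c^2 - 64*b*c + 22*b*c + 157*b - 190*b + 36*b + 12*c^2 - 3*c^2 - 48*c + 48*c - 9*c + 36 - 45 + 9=4*b^3 + b^2*(13 - 13*c) + b*(3*c^2 - 42*c + 3) + 9*c^2 - 9*c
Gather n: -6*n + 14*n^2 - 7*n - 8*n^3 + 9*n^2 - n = -8*n^3 + 23*n^2 - 14*n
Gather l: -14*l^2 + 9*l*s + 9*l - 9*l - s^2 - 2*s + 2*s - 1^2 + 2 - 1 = -14*l^2 + 9*l*s - s^2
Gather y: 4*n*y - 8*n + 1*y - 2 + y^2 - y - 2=4*n*y - 8*n + y^2 - 4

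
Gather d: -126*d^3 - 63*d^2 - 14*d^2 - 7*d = -126*d^3 - 77*d^2 - 7*d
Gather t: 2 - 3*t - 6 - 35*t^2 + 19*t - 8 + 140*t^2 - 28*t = 105*t^2 - 12*t - 12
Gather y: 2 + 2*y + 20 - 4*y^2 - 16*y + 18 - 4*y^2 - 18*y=-8*y^2 - 32*y + 40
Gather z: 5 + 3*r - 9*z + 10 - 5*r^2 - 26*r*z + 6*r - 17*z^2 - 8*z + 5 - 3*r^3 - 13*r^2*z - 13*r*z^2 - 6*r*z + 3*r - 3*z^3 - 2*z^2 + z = -3*r^3 - 5*r^2 + 12*r - 3*z^3 + z^2*(-13*r - 19) + z*(-13*r^2 - 32*r - 16) + 20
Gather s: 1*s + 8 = s + 8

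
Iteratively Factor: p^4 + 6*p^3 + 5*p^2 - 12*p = (p + 4)*(p^3 + 2*p^2 - 3*p) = (p + 3)*(p + 4)*(p^2 - p) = p*(p + 3)*(p + 4)*(p - 1)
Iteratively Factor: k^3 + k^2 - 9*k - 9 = (k - 3)*(k^2 + 4*k + 3) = (k - 3)*(k + 3)*(k + 1)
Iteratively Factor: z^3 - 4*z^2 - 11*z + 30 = (z + 3)*(z^2 - 7*z + 10) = (z - 2)*(z + 3)*(z - 5)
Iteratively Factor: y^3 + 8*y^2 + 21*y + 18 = (y + 3)*(y^2 + 5*y + 6) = (y + 3)^2*(y + 2)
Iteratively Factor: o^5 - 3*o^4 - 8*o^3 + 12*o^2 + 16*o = (o - 2)*(o^4 - o^3 - 10*o^2 - 8*o) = o*(o - 2)*(o^3 - o^2 - 10*o - 8) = o*(o - 4)*(o - 2)*(o^2 + 3*o + 2) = o*(o - 4)*(o - 2)*(o + 2)*(o + 1)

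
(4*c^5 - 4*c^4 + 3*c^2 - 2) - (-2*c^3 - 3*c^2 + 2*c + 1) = 4*c^5 - 4*c^4 + 2*c^3 + 6*c^2 - 2*c - 3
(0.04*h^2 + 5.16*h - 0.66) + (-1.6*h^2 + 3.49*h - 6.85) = -1.56*h^2 + 8.65*h - 7.51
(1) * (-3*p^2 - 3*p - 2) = -3*p^2 - 3*p - 2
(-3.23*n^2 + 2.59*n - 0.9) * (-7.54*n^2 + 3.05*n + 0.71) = 24.3542*n^4 - 29.3801*n^3 + 12.3922*n^2 - 0.9061*n - 0.639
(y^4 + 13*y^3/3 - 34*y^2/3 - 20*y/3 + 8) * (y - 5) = y^5 - 2*y^4/3 - 33*y^3 + 50*y^2 + 124*y/3 - 40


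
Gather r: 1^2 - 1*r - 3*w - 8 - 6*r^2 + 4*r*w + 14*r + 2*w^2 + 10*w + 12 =-6*r^2 + r*(4*w + 13) + 2*w^2 + 7*w + 5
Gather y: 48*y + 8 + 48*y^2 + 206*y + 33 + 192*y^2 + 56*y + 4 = 240*y^2 + 310*y + 45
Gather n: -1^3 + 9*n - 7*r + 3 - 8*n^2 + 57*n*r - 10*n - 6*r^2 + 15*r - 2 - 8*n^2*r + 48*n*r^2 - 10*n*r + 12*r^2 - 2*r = n^2*(-8*r - 8) + n*(48*r^2 + 47*r - 1) + 6*r^2 + 6*r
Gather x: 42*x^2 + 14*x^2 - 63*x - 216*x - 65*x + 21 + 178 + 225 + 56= 56*x^2 - 344*x + 480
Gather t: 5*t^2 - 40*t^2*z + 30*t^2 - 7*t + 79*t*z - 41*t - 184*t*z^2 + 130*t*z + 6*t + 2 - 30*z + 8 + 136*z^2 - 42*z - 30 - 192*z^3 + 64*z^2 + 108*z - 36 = t^2*(35 - 40*z) + t*(-184*z^2 + 209*z - 42) - 192*z^3 + 200*z^2 + 36*z - 56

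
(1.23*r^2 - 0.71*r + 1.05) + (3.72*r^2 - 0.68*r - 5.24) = 4.95*r^2 - 1.39*r - 4.19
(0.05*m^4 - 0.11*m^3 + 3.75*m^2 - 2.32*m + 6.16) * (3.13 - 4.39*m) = -0.2195*m^5 + 0.6394*m^4 - 16.8068*m^3 + 21.9223*m^2 - 34.304*m + 19.2808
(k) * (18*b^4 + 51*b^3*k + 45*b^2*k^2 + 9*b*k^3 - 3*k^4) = 18*b^4*k + 51*b^3*k^2 + 45*b^2*k^3 + 9*b*k^4 - 3*k^5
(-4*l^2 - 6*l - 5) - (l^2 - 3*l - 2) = -5*l^2 - 3*l - 3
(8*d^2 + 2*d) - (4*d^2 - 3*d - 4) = 4*d^2 + 5*d + 4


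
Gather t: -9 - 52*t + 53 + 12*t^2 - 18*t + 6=12*t^2 - 70*t + 50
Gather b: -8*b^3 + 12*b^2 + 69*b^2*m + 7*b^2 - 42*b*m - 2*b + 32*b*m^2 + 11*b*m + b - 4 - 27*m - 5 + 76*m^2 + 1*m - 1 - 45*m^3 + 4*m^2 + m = -8*b^3 + b^2*(69*m + 19) + b*(32*m^2 - 31*m - 1) - 45*m^3 + 80*m^2 - 25*m - 10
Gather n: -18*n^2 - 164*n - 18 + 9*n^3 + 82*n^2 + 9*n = 9*n^3 + 64*n^2 - 155*n - 18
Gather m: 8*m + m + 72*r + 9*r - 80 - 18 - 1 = 9*m + 81*r - 99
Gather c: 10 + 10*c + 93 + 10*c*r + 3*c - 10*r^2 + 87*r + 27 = c*(10*r + 13) - 10*r^2 + 87*r + 130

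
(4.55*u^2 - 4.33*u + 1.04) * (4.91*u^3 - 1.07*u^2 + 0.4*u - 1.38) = 22.3405*u^5 - 26.1288*u^4 + 11.5595*u^3 - 9.1238*u^2 + 6.3914*u - 1.4352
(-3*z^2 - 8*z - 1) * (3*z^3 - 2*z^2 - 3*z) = -9*z^5 - 18*z^4 + 22*z^3 + 26*z^2 + 3*z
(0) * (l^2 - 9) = 0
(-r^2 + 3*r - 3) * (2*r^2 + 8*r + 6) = -2*r^4 - 2*r^3 + 12*r^2 - 6*r - 18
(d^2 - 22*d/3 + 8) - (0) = d^2 - 22*d/3 + 8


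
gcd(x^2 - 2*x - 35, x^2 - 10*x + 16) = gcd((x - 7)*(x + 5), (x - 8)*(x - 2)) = 1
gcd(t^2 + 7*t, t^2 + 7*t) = t^2 + 7*t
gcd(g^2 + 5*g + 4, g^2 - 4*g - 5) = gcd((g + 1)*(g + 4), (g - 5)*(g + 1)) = g + 1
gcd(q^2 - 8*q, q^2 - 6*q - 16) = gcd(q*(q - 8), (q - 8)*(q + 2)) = q - 8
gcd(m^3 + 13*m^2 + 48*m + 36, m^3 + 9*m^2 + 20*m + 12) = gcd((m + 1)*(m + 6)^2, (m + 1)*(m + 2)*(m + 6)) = m^2 + 7*m + 6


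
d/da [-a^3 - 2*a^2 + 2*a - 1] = -3*a^2 - 4*a + 2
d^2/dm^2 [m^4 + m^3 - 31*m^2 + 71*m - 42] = 12*m^2 + 6*m - 62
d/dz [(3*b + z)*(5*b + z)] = 8*b + 2*z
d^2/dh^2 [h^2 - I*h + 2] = 2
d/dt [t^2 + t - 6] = 2*t + 1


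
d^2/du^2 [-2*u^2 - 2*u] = -4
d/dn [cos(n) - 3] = -sin(n)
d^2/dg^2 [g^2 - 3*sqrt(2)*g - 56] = 2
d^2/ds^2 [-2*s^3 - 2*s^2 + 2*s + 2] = -12*s - 4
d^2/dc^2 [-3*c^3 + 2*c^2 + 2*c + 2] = 4 - 18*c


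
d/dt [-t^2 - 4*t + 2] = -2*t - 4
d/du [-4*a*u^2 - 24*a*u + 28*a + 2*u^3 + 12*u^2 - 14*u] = -8*a*u - 24*a + 6*u^2 + 24*u - 14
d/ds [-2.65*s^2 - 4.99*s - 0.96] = -5.3*s - 4.99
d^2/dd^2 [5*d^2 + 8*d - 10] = 10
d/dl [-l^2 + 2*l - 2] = 2 - 2*l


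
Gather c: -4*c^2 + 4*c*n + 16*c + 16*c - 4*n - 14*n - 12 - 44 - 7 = -4*c^2 + c*(4*n + 32) - 18*n - 63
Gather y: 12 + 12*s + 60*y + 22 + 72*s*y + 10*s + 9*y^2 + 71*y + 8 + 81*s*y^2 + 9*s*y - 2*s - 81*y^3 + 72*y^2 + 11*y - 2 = 20*s - 81*y^3 + y^2*(81*s + 81) + y*(81*s + 142) + 40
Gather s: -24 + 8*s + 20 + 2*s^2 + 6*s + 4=2*s^2 + 14*s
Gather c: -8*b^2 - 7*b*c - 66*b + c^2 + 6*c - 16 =-8*b^2 - 66*b + c^2 + c*(6 - 7*b) - 16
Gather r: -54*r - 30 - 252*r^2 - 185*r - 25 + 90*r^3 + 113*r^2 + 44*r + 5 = 90*r^3 - 139*r^2 - 195*r - 50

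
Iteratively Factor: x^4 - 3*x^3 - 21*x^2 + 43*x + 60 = (x + 4)*(x^3 - 7*x^2 + 7*x + 15) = (x + 1)*(x + 4)*(x^2 - 8*x + 15) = (x - 3)*(x + 1)*(x + 4)*(x - 5)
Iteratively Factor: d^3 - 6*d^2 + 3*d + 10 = (d - 2)*(d^2 - 4*d - 5) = (d - 5)*(d - 2)*(d + 1)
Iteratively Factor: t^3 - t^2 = (t - 1)*(t^2) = t*(t - 1)*(t)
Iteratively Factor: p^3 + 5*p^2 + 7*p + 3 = (p + 3)*(p^2 + 2*p + 1) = (p + 1)*(p + 3)*(p + 1)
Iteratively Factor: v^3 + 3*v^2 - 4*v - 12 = (v + 3)*(v^2 - 4) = (v - 2)*(v + 3)*(v + 2)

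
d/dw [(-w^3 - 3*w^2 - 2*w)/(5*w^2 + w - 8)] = (-5*w^4 - 2*w^3 + 31*w^2 + 48*w + 16)/(25*w^4 + 10*w^3 - 79*w^2 - 16*w + 64)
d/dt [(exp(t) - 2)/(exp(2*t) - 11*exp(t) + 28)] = (-(exp(t) - 2)*(2*exp(t) - 11) + exp(2*t) - 11*exp(t) + 28)*exp(t)/(exp(2*t) - 11*exp(t) + 28)^2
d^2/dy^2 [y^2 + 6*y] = 2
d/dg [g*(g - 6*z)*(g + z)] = 3*g^2 - 10*g*z - 6*z^2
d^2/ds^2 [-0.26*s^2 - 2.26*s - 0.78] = -0.520000000000000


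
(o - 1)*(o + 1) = o^2 - 1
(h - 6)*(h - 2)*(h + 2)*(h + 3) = h^4 - 3*h^3 - 22*h^2 + 12*h + 72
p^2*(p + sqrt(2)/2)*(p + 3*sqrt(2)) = p^4 + 7*sqrt(2)*p^3/2 + 3*p^2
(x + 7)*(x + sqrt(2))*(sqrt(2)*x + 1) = sqrt(2)*x^3 + 3*x^2 + 7*sqrt(2)*x^2 + sqrt(2)*x + 21*x + 7*sqrt(2)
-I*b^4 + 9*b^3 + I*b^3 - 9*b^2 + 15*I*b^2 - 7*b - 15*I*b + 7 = (b - 1)*(b + I)*(b + 7*I)*(-I*b + 1)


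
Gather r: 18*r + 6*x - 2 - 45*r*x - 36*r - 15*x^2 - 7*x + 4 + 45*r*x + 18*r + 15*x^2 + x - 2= 0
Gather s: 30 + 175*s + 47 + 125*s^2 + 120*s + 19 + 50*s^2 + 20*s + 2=175*s^2 + 315*s + 98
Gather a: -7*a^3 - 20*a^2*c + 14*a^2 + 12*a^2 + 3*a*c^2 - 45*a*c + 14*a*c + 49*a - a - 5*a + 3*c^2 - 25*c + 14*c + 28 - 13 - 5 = -7*a^3 + a^2*(26 - 20*c) + a*(3*c^2 - 31*c + 43) + 3*c^2 - 11*c + 10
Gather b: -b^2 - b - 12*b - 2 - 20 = -b^2 - 13*b - 22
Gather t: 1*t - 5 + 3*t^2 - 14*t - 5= 3*t^2 - 13*t - 10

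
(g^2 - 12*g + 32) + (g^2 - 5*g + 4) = 2*g^2 - 17*g + 36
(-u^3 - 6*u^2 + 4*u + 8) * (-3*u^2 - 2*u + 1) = 3*u^5 + 20*u^4 - u^3 - 38*u^2 - 12*u + 8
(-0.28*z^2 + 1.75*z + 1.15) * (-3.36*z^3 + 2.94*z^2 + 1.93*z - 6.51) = 0.9408*z^5 - 6.7032*z^4 + 0.7406*z^3 + 8.5813*z^2 - 9.173*z - 7.4865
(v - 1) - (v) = -1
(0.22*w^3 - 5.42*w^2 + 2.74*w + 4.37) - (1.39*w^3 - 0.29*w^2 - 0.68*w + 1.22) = -1.17*w^3 - 5.13*w^2 + 3.42*w + 3.15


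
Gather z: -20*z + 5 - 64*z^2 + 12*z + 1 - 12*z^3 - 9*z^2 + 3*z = -12*z^3 - 73*z^2 - 5*z + 6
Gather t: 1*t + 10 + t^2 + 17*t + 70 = t^2 + 18*t + 80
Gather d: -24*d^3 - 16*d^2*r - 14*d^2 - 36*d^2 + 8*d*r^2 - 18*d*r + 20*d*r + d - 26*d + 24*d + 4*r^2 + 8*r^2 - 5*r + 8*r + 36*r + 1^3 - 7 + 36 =-24*d^3 + d^2*(-16*r - 50) + d*(8*r^2 + 2*r - 1) + 12*r^2 + 39*r + 30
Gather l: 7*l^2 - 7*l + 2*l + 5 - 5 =7*l^2 - 5*l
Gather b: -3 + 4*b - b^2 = -b^2 + 4*b - 3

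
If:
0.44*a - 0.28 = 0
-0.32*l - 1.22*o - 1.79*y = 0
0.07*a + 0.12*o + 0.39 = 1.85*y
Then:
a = 0.64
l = 13.8058712121212 - 64.3697916666667*y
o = 15.4166666666667*y - 3.62121212121212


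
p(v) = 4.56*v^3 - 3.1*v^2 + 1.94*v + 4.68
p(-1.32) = -13.77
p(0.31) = 5.12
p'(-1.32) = 33.96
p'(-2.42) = 97.06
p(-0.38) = 3.24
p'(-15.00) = 3172.94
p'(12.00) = 1897.46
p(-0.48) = 2.53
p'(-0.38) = 6.27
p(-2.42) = -82.80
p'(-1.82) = 58.54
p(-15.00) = -16111.92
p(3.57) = 179.57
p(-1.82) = -36.61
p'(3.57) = 154.16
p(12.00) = 7461.24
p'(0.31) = 1.33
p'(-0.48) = 8.07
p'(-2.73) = 120.82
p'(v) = 13.68*v^2 - 6.2*v + 1.94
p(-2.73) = -116.50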